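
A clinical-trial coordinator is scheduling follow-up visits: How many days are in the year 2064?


Year: 2064
Check leap year rules:
Divisible by 4? Yes
Divisible by 100? No
2064 is a leap year
Days: 366

366


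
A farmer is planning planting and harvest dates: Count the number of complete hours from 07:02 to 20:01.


Start: 07:02
End: 20:01
Hour difference: 20 - 7 = 13 hours
Minute difference: 1 - 2 = -1 minutes
Total minutes: 779
Complete hours: 779 / 60 = 12 (remainder 59)

12


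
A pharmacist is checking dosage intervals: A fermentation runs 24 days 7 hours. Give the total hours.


Days: 24
Extra hours: 7
Hours per day: 24
Days to hours: 24 x 24 = 576
Total: 576 + 7 = 583

583


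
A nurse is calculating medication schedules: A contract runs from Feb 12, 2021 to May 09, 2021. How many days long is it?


Start date: 2021-02-12
End date: 2021-05-09
Feb 2021: +17 days
Mar 2021: +31 days
Apr 2021: +30 days
May 2021: +8 days
Total: 86 days

86


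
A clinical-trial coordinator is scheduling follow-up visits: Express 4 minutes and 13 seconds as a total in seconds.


Minutes: 4
Seconds: 13
Convert minutes to seconds: 4 x 60 = 240
Add remaining seconds: 240 + 13 = 253

253


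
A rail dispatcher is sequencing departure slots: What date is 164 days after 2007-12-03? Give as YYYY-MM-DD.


Start: 2007-12-03
Adding 164 days
Days remaining in December: 28
After December: 136 days still to add
January 2008: 31 days, 105 remaining
February 2008: 29 days, 76 remaining
March 2008: 31 days, 45 remaining
April 2008: 30 days, 15 remaining
Result: 2008-05-15

2008-05-15


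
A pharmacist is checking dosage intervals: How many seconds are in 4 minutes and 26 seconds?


Minutes: 4
Extra seconds: 26
Seconds per minute: 60
Minutes to seconds: 4 x 60 = 240
Total: 240 + 26 = 266

266


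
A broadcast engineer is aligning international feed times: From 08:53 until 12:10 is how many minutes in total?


Start time: 08:53 = 533 minutes from midnight
End time: 12:10 = 730 minutes from midnight
Difference: 730 - 533 = 197 minutes
That is 3 hours and 17 minutes

197


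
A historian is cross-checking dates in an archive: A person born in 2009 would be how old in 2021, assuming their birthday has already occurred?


Birth year: 2009
Current year: 2021
Age = current year - birth year
Age = 2021 - 2009 = 12

12


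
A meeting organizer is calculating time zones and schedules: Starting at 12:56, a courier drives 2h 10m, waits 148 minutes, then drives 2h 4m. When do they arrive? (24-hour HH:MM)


Depart: 12:56
Leg 1: +130 min -> 15:06
Layover: +148 min -> 17:34
Leg 2: +124 min -> 19:38
Total travel: 402 minutes = 6h 42m
Arrival: 19:38

19:38


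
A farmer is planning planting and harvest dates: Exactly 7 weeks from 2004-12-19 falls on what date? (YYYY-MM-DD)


Start: 2004-12-19
Weeks to add: 7
Convert to days: 7 x 7 = 49 days
Add 49 days to 2004-12-19
Result: 2005-02-06

2005-02-06


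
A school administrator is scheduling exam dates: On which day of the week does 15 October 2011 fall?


Date: 2011-10-15
January 1, 2011 is a Saturday
Day of year: 288
Offset from Jan 1: 287 days
287 mod 7 = 0
Result: Saturday

Saturday


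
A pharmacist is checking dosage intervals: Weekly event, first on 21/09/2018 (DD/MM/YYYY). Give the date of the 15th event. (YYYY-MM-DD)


First occurrence: 2018-09-21 (occurrence 1)
Each occurrence is 7 days after the previous.
Occurrence 15 is 14 weeks after the first.
14 weeks = 98 days
2018-09-21 + 98 days = 2018-12-28

2018-12-28


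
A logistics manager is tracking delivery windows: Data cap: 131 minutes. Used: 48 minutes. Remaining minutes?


Total budget: 131 minutes
Time used: 48 minutes
Remaining: 131 - 48 = 83 minutes
Percent used: 36.6%
Percent remaining: 63.4%

83


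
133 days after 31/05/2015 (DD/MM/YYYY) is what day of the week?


Start: 2015-05-31 (Sunday)
Step 1 - find target date: add 133 days
  2015-05-31 + 133 days = 2015-10-11
Step 2 - day of week:
  133 mod 7 = 0
  Sunday + 0 days -> Sunday
Result: Sunday (2015-10-11)

Sunday


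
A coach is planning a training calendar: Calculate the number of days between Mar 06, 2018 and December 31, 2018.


Start: March 06, 2018
End: December 31, 2018
Days left in March: 25
April: 30
May: 31
June: 30
July: 31
... plus remaining months
Sum of remaining months: 275
Total: 25 + 275 = 300

300


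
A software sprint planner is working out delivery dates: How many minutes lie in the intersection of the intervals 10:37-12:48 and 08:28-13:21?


Interval A: [637, 768] minutes from midnight
Interval B: [508, 801] minutes from midnight
Overlap start = max(637, 508) = 637
Overlap end = min(768, 801) = 768
Overlap = 768 - 637 = 131 minutes

131


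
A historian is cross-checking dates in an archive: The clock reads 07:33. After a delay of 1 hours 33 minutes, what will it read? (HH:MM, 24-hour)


Start time: 07:33
Adding: 1 hours 33 minutes
Minutes: 33 + 33 = 66
Minute overflow: 66 >= 60, so carry 1 hour, minutes = 6
Hours: 7 + 1 + 1 = 9
Result: 09:06

09:06


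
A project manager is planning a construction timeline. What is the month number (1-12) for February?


Calendar month order:
1. January
2. February <--
3. March
February is month number 2

2


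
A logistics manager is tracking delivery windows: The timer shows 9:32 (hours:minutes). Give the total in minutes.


Hours: 9
Minutes: 32
Convert hours to minutes: 9 x 60 = 540
Add remaining minutes: 540 + 32 = 572

572


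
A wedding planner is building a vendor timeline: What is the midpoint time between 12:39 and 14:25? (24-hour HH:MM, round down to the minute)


Start time: 12:39 = 759 minutes from midnight
End time: 14:25 = 865 minutes from midnight
Sum: 759 + 865 = 1624
Midpoint: 1624 / 2 = 812 minutes
Convert: 812 / 60 = 13 hours, 32 minutes
Result: 13:32

13:32


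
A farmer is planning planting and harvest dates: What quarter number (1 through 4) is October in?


Month: October (month 10)
Q1: January-March (months 1-3)
Q2: April-June (months 4-6)
Q3: July-September (months 7-9)
Q4: October-December (months 10-12)
Month 10 falls in Q4

4


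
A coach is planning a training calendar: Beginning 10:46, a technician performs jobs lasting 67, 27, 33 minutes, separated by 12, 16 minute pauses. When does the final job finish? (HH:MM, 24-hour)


Start: 10:46 = 646 min from midnight
  after task 1 (67 min): 11:53
  after break (12 min): 12:05
  after task 2 (27 min): 12:32
  after break (16 min): 12:48
  after task 3 (33 min): 13:21
Total elapsed: 155 minutes
End time: 13:21

13:21


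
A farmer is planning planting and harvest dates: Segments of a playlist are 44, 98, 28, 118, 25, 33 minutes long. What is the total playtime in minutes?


Durations: 44, 98, 28, 118, 25, 33
Running sum: 44
+ 98 = 142
+ 28 = 170
+ 118 = 288
+ 25 = 313
+ 33 = 346
Total duration: 346 minutes
That is 5 hours and 46 minutes

346


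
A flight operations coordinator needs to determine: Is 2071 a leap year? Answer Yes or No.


Year: 2071
Divisible by 4? 2071 / 4 = 517.75 -> No
Not divisible by 4, so NOT a leap year

No


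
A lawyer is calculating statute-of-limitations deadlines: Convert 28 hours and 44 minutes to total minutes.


Hours: 28
Extra minutes: 44
Minutes per hour: 60
Hours to minutes: 28 x 60 = 1680
Total: 1680 + 44 = 1724

1724


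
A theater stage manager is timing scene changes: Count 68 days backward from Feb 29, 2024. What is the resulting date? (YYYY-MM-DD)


Start: 2024-02-29
Subtracting 68 days
Days already passed in February: 29
After going back through February: 39 more days to subtract
January 2024: 31 days, 8 remaining
December 2023 has 31 days, need 8
Result: 2023-12-23

2023-12-23


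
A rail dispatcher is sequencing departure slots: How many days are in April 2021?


Month: April
Year: 2021
April is a 30-day month
Total: 30 days

30


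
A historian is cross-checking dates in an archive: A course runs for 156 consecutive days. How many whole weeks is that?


Total days: 156
Days per week: 7
Division: 156 / 7 = 22 remainder 2
Complete weeks: 22
Remaining days: 2

22


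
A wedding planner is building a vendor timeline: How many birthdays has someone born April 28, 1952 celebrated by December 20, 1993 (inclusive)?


Birth: 1952-04-28
Reference: 1993-12-20
Year difference: 1993 - 1952 = 41
Has birthday (04-28) occurred by 12-20? Yes
Age in full years: 41

41


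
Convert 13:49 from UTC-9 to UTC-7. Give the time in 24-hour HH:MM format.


Local time: 13:49 at UTC-9 (offset -9h)
Target zone: UTC-7 (offset -7h)
Difference: -7 - (-9) = 2 hours
Calculation: 13 + (2) = 15
Result: 15:49

15:49


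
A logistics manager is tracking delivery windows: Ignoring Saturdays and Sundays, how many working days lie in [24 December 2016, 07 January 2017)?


Start: 2016-12-24 (Saturday)
End (exclusive): 2017-01-07 (Saturday)
Total calendar days: 14
Full weeks: 14 // 7 = 2 -> 10 weekdays
Remaining 0 days starting on Saturday:
Total business days: 10 + 0 = 10

10


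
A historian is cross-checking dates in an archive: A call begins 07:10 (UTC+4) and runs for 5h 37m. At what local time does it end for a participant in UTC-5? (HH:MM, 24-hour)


Start: 07:10 in UTC+4
Step 1 - add duration:
  minutes: 10 + 37 = 47
  hours: 7 + 5 + 0 = 12
  end in UTC+4: 12:47
Step 2 - convert UTC+4 -> UTC-5:
  offset difference: -5 - (4) = -9 hours
  12 + (-9) = 3 -> mod 24 = 3
Result: 03:47 in UTC-5

03:47


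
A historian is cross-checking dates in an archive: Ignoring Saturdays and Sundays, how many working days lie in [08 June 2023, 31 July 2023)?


Start: 2023-06-08 (Thursday)
End (exclusive): 2023-07-31 (Monday)
Total calendar days: 53
Full weeks: 53 // 7 = 7 -> 35 weekdays
Remaining 4 days starting on Thursday:
  Thu(w), Fri(w), Sat(-), Sun(-) -> 2 weekdays
Total business days: 35 + 2 = 37

37


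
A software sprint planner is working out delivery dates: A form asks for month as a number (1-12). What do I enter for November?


Calendar month order:
10. October
11. November <--
12. December
November is month number 11

11


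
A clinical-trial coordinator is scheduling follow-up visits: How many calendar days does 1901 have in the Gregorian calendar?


Year: 1901
Check leap year rules:
Divisible by 4? No
1901 is not a leap year
Days: 365

365


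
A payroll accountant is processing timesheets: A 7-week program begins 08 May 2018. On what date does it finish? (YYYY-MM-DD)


Start: 2018-05-08
Weeks to add: 7
Convert to days: 7 x 7 = 49 days
Add 49 days to 2018-05-08
Result: 2018-06-26

2018-06-26


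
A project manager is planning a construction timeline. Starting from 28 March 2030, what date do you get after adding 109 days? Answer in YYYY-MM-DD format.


Start: 2030-03-28
Adding 109 days
Days remaining in March: 3
After March: 106 days still to add
April 2030: 30 days, 76 remaining
May 2030: 31 days, 45 remaining
June 2030: 30 days, 15 remaining
July 2030 has 31 days, need 15
Result: 2030-07-15

2030-07-15


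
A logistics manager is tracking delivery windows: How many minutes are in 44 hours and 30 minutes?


Hours: 44
Extra minutes: 30
Minutes per hour: 60
Hours to minutes: 44 x 60 = 2640
Total: 2640 + 30 = 2670

2670


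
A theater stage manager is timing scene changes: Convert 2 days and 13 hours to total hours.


Days: 2
Extra hours: 13
Hours per day: 24
Days to hours: 2 x 24 = 48
Total: 48 + 13 = 61

61


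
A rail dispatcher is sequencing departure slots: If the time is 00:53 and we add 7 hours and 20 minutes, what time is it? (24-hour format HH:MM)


Start time: 00:53
Adding: 7 hours 20 minutes
Minutes: 53 + 20 = 73
Minute overflow: 73 >= 60, so carry 1 hour, minutes = 13
Hours: 0 + 7 + 1 = 8
Result: 08:13

08:13


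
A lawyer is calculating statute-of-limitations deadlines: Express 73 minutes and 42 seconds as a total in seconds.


Minutes: 73
Seconds: 42
Convert minutes to seconds: 73 x 60 = 4380
Add remaining seconds: 4380 + 42 = 4422

4422


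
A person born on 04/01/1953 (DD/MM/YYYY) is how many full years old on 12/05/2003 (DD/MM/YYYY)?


Birth: 1953-01-04
Reference: 2003-05-12
Year difference: 2003 - 1953 = 50
Has birthday (01-04) occurred by 05-12? Yes
Age in full years: 50

50


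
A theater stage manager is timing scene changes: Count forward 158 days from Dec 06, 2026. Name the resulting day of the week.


Start: 2026-12-06 (Sunday)
Step 1 - find target date: add 158 days
  2026-12-06 + 158 days = 2027-05-13
Step 2 - day of week:
  158 mod 7 = 4
  Sunday + 4 days -> Thursday
Result: Thursday (2027-05-13)

Thursday


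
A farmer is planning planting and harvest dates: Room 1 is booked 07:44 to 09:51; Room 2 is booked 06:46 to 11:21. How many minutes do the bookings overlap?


Interval A: [464, 591] minutes from midnight
Interval B: [406, 681] minutes from midnight
Overlap start = max(464, 406) = 464
Overlap end = min(591, 681) = 591
Overlap = 591 - 464 = 127 minutes

127


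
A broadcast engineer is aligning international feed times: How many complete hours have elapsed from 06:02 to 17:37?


Start: 06:02
End: 17:37
Hour difference: 17 - 6 = 11 hours
Minute difference: 37 - 2 = 35 minutes
Total minutes: 695
Complete hours: 695 / 60 = 11 (remainder 35)

11


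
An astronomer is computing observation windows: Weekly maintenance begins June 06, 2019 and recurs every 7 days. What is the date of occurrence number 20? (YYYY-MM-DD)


First occurrence: 2019-06-06 (occurrence 1)
Each occurrence is 7 days after the previous.
Occurrence 20 is 19 weeks after the first.
19 weeks = 133 days
2019-06-06 + 133 days = 2019-10-17

2019-10-17


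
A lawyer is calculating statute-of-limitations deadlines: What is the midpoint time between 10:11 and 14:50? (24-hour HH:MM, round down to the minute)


Start time: 10:11 = 611 minutes from midnight
End time: 14:50 = 890 minutes from midnight
Sum: 611 + 890 = 1501
Midpoint: 1501 / 2 = 750 minutes
Convert: 750 / 60 = 12 hours, 30 minutes
Result: 12:30

12:30


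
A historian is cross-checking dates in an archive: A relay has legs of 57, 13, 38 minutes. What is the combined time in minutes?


Durations: 57, 13, 38
Running sum: 57
+ 13 = 70
+ 38 = 108
Total duration: 108 minutes
That is 1 hours and 48 minutes

108


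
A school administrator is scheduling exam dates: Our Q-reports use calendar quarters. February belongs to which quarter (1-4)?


Month: February (month 2)
Q1: January-March (months 1-3)
Q2: April-June (months 4-6)
Q3: July-September (months 7-9)
Q4: October-December (months 10-12)
Month 2 falls in Q1

1


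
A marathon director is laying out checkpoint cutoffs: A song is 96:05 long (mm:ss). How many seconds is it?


Minutes: 96
Extra seconds: 5
Seconds per minute: 60
Minutes to seconds: 96 x 60 = 5760
Total: 5760 + 5 = 5765

5765


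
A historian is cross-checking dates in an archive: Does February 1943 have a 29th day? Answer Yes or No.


Year: 1943
Divisible by 4? 1943 / 4 = 485.75 -> No
Not divisible by 4, so NOT a leap year

No


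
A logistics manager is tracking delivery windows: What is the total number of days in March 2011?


Month: March
Year: 2011
March is a 31-day month
Total: 31 days

31


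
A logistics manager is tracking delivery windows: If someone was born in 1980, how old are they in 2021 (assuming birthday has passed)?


Birth year: 1980
Current year: 2021
Age = current year - birth year
Age = 2021 - 1980 = 41

41


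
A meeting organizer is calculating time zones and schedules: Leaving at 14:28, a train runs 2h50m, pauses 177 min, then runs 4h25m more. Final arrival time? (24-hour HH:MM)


Depart: 14:28
Leg 1: +170 min -> 17:18
Layover: +177 min -> 20:15
Leg 2: +265 min -> 00:40
Total travel: 612 minutes = 10h 12m
Arrival: 00:40

00:40


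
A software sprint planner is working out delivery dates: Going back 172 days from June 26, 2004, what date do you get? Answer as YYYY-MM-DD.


Start: 2004-06-26
Subtracting 172 days
Days already passed in June: 26
After going back through June: 146 more days to subtract
May 2004: 31 days, 115 remaining
April 2004: 30 days, 85 remaining
March 2004: 31 days, 54 remaining
February 2004: 29 days, 25 remaining
Result: 2004-01-06

2004-01-06


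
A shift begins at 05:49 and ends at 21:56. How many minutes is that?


Start time: 05:49 = 349 minutes from midnight
End time: 21:56 = 1316 minutes from midnight
Difference: 1316 - 349 = 967 minutes
That is 16 hours and 7 minutes

967


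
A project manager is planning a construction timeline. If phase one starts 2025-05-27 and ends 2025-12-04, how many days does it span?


Start date: 2025-05-27
End date: 2025-12-04
May 2025: +5 days
Jun 2025: +30 days
Jul 2025: +31 days
... (5 more months)
Total: 191 days

191


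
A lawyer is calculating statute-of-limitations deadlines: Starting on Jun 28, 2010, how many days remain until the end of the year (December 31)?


Start: June 28, 2010
End: December 31, 2010
Days left in June: 2
July: 31
August: 31
September: 30
October: 31
... plus remaining months
Sum of remaining months: 184
Total: 2 + 184 = 186

186


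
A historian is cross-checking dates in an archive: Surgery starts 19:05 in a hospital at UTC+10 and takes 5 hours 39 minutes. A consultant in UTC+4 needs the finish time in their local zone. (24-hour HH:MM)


Start: 19:05 in UTC+10
Step 1 - add duration:
  minutes: 5 + 39 = 44
  hours: 19 + 5 + 0 = 24
  end in UTC+10: 00:44
Step 2 - convert UTC+10 -> UTC+4:
  offset difference: 4 - (10) = -6 hours
  0 + (-6) = -6 -> mod 24 = 18
Result: 18:44 in UTC+4

18:44


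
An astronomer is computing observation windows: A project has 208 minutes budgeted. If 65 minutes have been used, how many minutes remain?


Total budget: 208 minutes
Time used: 65 minutes
Remaining: 208 - 65 = 143 minutes
Percent used: 31.2%
Percent remaining: 68.8%

143


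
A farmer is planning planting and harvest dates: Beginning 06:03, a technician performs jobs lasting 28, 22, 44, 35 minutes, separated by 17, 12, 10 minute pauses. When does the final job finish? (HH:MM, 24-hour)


Start: 06:03 = 363 min from midnight
  after task 1 (28 min): 06:31
  after break (17 min): 06:48
  after task 2 (22 min): 07:10
  after break (12 min): 07:22
  after task 3 (44 min): 08:06
  after break (10 min): 08:16
  after task 4 (35 min): 08:51
Total elapsed: 168 minutes
End time: 08:51

08:51


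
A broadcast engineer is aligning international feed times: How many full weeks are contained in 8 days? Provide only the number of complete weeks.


Total days: 8
Days per week: 7
Division: 8 / 7 = 1 remainder 1
Complete weeks: 1
Remaining days: 1

1


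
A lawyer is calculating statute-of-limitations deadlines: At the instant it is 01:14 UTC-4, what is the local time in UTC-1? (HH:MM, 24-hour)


Local time: 01:14 at UTC-4 (offset -4h)
Target zone: UTC-1 (offset -1h)
Difference: -1 - (-4) = 3 hours
Calculation: 1 + (3) = 4
Result: 04:14

04:14


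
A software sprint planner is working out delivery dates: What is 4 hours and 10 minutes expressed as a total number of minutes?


Hours: 4
Minutes: 10
Convert hours to minutes: 4 x 60 = 240
Add remaining minutes: 240 + 10 = 250

250


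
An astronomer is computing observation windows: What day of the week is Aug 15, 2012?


Date: 2012-08-15
January 1, 2012 is a Sunday
Day of year: 228
Offset from Jan 1: 227 days
227 mod 7 = 3
Result: Wednesday

Wednesday


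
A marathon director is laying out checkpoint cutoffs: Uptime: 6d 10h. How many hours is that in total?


Days: 6
Extra hours: 10
Hours per day: 24
Days to hours: 6 x 24 = 144
Total: 144 + 10 = 154

154


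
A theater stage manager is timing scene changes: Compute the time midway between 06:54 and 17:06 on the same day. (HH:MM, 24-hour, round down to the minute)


Start time: 06:54 = 414 minutes from midnight
End time: 17:06 = 1026 minutes from midnight
Sum: 414 + 1026 = 1440
Midpoint: 1440 / 2 = 720 minutes
Convert: 720 / 60 = 12 hours, 0 minutes
Result: 12:00

12:00


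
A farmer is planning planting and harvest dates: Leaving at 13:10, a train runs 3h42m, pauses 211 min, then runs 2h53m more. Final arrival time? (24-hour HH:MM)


Depart: 13:10
Leg 1: +222 min -> 16:52
Layover: +211 min -> 20:23
Leg 2: +173 min -> 23:16
Total travel: 606 minutes = 10h 6m
Arrival: 23:16

23:16


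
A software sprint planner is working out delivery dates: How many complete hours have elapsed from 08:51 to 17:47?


Start: 08:51
End: 17:47
Hour difference: 17 - 8 = 9 hours
Minute difference: 47 - 51 = -4 minutes
Total minutes: 536
Complete hours: 536 / 60 = 8 (remainder 56)

8


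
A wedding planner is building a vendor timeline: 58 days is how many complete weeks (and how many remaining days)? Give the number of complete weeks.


Total days: 58
Days per week: 7
Division: 58 / 7 = 8 remainder 2
Complete weeks: 8
Remaining days: 2

8


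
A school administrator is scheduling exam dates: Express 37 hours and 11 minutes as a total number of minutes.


Hours: 37
Extra minutes: 11
Minutes per hour: 60
Hours to minutes: 37 x 60 = 2220
Total: 2220 + 11 = 2231

2231


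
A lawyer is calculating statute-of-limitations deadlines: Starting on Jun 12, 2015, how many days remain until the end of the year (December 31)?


Start: June 12, 2015
End: December 31, 2015
Days left in June: 18
July: 31
August: 31
September: 30
October: 31
... plus remaining months
Sum of remaining months: 184
Total: 18 + 184 = 202

202


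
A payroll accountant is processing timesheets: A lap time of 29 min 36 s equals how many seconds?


Minutes: 29
Seconds: 36
Convert minutes to seconds: 29 x 60 = 1740
Add remaining seconds: 1740 + 36 = 1776

1776


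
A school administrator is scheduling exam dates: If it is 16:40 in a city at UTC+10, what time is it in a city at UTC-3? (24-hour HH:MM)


Local time: 16:40 at UTC+10 (offset 10h)
Target zone: UTC-3 (offset -3h)
Difference: -3 - (10) = -13 hours
Calculation: 16 + (-13) = 3
Result: 03:40

03:40


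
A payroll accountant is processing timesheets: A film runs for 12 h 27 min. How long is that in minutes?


Hours: 12
Minutes: 27
Convert hours to minutes: 12 x 60 = 720
Add remaining minutes: 720 + 27 = 747

747


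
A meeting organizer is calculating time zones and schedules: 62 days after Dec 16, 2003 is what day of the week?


Start: 2003-12-16 (Tuesday)
Step 1 - find target date: add 62 days
  2003-12-16 + 62 days = 2004-02-16
Step 2 - day of week:
  62 mod 7 = 6
  Tuesday + 6 days -> Monday
Result: Monday (2004-02-16)

Monday


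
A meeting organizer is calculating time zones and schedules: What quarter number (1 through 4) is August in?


Month: August (month 8)
Q1: January-March (months 1-3)
Q2: April-June (months 4-6)
Q3: July-September (months 7-9)
Q4: October-December (months 10-12)
Month 8 falls in Q3

3


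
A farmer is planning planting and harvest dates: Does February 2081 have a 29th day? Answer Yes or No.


Year: 2081
Divisible by 4? 2081 / 4 = 520.25 -> No
Not divisible by 4, so NOT a leap year

No


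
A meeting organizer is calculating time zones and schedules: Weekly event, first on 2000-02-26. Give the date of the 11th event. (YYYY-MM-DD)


First occurrence: 2000-02-26 (occurrence 1)
Each occurrence is 7 days after the previous.
Occurrence 11 is 10 weeks after the first.
10 weeks = 70 days
2000-02-26 + 70 days = 2000-05-06

2000-05-06


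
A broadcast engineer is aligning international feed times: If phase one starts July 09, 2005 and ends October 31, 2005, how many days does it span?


Start date: 2005-07-09
End date: 2005-10-31
Jul 2005: +23 days
Aug 2005: +31 days
Sep 2005: +30 days
Oct 2005: +30 days
Total: 114 days

114


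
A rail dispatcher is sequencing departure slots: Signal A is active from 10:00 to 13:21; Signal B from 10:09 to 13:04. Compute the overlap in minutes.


Interval A: [600, 801] minutes from midnight
Interval B: [609, 784] minutes from midnight
Overlap start = max(600, 609) = 609
Overlap end = min(801, 784) = 784
Overlap = 784 - 609 = 175 minutes

175


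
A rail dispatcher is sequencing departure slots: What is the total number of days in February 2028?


Month: February
Year: 2028
2028 is a leap year
February has 29 days
Total: 29 days

29


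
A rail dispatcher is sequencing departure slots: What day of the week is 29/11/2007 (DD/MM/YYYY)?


Date: 2007-11-29
January 1, 2007 is a Monday
Day of year: 333
Offset from Jan 1: 332 days
332 mod 7 = 3
Result: Thursday

Thursday


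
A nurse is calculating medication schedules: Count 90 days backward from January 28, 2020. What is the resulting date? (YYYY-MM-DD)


Start: 2020-01-28
Subtracting 90 days
Days already passed in January: 28
After going back through January: 62 more days to subtract
December 2019: 31 days, 31 remaining
November 2019: 30 days, 1 remaining
October 2019 has 31 days, need 1
Result: 2019-10-30

2019-10-30


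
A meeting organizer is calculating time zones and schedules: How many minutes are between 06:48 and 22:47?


Start time: 06:48 = 408 minutes from midnight
End time: 22:47 = 1367 minutes from midnight
Difference: 1367 - 408 = 959 minutes
That is 15 hours and 59 minutes

959


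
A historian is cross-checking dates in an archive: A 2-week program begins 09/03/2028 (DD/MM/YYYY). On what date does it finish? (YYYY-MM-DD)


Start: 2028-03-09
Weeks to add: 2
Convert to days: 2 x 7 = 14 days
Add 14 days to 2028-03-09
Result: 2028-03-23

2028-03-23


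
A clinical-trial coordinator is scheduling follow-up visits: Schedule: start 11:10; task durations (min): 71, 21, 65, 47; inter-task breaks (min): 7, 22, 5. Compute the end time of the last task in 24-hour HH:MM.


Start: 11:10 = 670 min from midnight
  after task 1 (71 min): 12:21
  after break (7 min): 12:28
  after task 2 (21 min): 12:49
  after break (22 min): 13:11
  after task 3 (65 min): 14:16
  after break (5 min): 14:21
  after task 4 (47 min): 15:08
Total elapsed: 238 minutes
End time: 15:08

15:08


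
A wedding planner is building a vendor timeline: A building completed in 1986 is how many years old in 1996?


Birth year: 1986
Current year: 1996
Age = current year - birth year
Age = 1996 - 1986 = 10

10


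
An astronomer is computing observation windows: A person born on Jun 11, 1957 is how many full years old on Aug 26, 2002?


Birth: 1957-06-11
Reference: 2002-08-26
Year difference: 2002 - 1957 = 45
Has birthday (06-11) occurred by 08-26? Yes
Age in full years: 45

45


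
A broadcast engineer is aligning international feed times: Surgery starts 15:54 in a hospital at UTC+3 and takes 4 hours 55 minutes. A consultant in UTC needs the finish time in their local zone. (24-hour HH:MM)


Start: 15:54 in UTC+3
Step 1 - add duration:
  minutes: 54 + 55 = 109 (carry 1h)
  hours: 15 + 4 + 1 = 20
  end in UTC+3: 20:49
Step 2 - convert UTC+3 -> UTC:
  offset difference: 0 - (3) = -3 hours
  20 + (-3) = 17 -> mod 24 = 17
Result: 17:49 in UTC

17:49


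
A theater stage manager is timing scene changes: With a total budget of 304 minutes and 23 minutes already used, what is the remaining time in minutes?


Total budget: 304 minutes
Time used: 23 minutes
Remaining: 304 - 23 = 281 minutes
Percent used: 7.6%
Percent remaining: 92.4%

281


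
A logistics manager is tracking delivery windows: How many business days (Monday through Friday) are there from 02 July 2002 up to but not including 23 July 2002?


Start: 2002-07-02 (Tuesday)
End (exclusive): 2002-07-23 (Tuesday)
Total calendar days: 21
Full weeks: 21 // 7 = 3 -> 15 weekdays
Remaining 0 days starting on Tuesday:
Total business days: 15 + 0 = 15

15


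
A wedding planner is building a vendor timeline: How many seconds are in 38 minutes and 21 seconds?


Minutes: 38
Extra seconds: 21
Seconds per minute: 60
Minutes to seconds: 38 x 60 = 2280
Total: 2280 + 21 = 2301

2301


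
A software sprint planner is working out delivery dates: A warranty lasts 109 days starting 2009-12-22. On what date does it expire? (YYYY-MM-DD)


Start: 2009-12-22
Adding 109 days
Days remaining in December: 9
After December: 100 days still to add
January 2010: 31 days, 69 remaining
February 2010: 28 days, 41 remaining
March 2010: 31 days, 10 remaining
April 2010 has 30 days, need 10
Result: 2010-04-10

2010-04-10


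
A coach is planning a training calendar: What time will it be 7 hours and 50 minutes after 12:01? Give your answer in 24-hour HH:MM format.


Start time: 12:01
Adding: 7 hours 50 minutes
Minutes: 1 + 50 = 51
Hours: 12 + 7 + 0 = 19
Result: 19:51

19:51


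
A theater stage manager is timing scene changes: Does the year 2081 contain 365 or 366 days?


Year: 2081
Check leap year rules:
Divisible by 4? No
2081 is not a leap year
Days: 365

365


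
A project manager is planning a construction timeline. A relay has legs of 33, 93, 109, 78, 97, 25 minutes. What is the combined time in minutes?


Durations: 33, 93, 109, 78, 97, 25
Running sum: 33
+ 93 = 126
+ 109 = 235
+ 78 = 313
+ 97 = 410
+ 25 = 435
Total duration: 435 minutes
That is 7 hours and 15 minutes

435


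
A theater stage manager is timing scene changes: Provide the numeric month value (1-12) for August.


Calendar month order:
7. July
8. August <--
9. September
August is month number 8

8


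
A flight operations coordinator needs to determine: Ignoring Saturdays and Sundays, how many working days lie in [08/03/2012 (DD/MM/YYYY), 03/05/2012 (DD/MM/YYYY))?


Start: 2012-03-08 (Thursday)
End (exclusive): 2012-05-03 (Thursday)
Total calendar days: 56
Full weeks: 56 // 7 = 8 -> 40 weekdays
Remaining 0 days starting on Thursday:
Total business days: 40 + 0 = 40

40


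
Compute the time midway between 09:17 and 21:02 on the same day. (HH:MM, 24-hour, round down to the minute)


Start time: 09:17 = 557 minutes from midnight
End time: 21:02 = 1262 minutes from midnight
Sum: 557 + 1262 = 1819
Midpoint: 1819 / 2 = 909 minutes
Convert: 909 / 60 = 15 hours, 9 minutes
Result: 15:09

15:09


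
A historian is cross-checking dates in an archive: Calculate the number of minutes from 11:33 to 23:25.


Start time: 11:33 = 693 minutes from midnight
End time: 23:25 = 1405 minutes from midnight
Difference: 1405 - 693 = 712 minutes
That is 11 hours and 52 minutes

712


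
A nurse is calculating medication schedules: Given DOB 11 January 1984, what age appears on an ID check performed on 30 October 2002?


Birth: 1984-01-11
Reference: 2002-10-30
Year difference: 2002 - 1984 = 18
Has birthday (01-11) occurred by 10-30? Yes
Age in full years: 18

18


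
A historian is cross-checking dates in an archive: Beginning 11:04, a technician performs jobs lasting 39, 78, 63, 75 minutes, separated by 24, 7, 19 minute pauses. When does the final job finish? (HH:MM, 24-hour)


Start: 11:04 = 664 min from midnight
  after task 1 (39 min): 11:43
  after break (24 min): 12:07
  after task 2 (78 min): 13:25
  after break (7 min): 13:32
  after task 3 (63 min): 14:35
  after break (19 min): 14:54
  after task 4 (75 min): 16:09
Total elapsed: 305 minutes
End time: 16:09

16:09


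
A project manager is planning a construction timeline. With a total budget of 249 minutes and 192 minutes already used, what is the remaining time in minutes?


Total budget: 249 minutes
Time used: 192 minutes
Remaining: 249 - 192 = 57 minutes
Percent used: 77.1%
Percent remaining: 22.9%

57


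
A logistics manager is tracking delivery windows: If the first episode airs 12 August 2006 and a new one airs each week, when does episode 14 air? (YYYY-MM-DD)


First occurrence: 2006-08-12 (occurrence 1)
Each occurrence is 7 days after the previous.
Occurrence 14 is 13 weeks after the first.
13 weeks = 91 days
2006-08-12 + 91 days = 2006-11-11

2006-11-11


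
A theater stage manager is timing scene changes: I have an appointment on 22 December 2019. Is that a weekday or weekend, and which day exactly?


Date: 2019-12-22
January 1, 2019 is a Tuesday
Day of year: 356
Offset from Jan 1: 355 days
355 mod 7 = 5
Result: Sunday

Sunday


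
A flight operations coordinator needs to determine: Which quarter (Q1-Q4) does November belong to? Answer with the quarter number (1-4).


Month: November (month 11)
Q1: January-March (months 1-3)
Q2: April-June (months 4-6)
Q3: July-September (months 7-9)
Q4: October-December (months 10-12)
Month 11 falls in Q4

4


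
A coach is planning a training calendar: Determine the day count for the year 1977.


Year: 1977
Check leap year rules:
Divisible by 4? No
1977 is not a leap year
Days: 365

365


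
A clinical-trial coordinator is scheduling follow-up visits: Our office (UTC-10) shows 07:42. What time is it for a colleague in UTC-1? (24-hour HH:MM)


Local time: 07:42 at UTC-10 (offset -10h)
Target zone: UTC-1 (offset -1h)
Difference: -1 - (-10) = 9 hours
Calculation: 7 + (9) = 16
Result: 16:42

16:42


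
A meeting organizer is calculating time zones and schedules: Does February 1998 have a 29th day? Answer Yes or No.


Year: 1998
Divisible by 4? 1998 / 4 = 499.5 -> No
Not divisible by 4, so NOT a leap year

No


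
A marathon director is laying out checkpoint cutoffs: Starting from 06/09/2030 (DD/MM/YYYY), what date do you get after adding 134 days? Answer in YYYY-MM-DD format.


Start: 2030-09-06
Adding 134 days
Days remaining in September: 24
After September: 110 days still to add
October 2030: 31 days, 79 remaining
November 2030: 30 days, 49 remaining
December 2030: 31 days, 18 remaining
January 2031 has 31 days, need 18
Result: 2031-01-18

2031-01-18


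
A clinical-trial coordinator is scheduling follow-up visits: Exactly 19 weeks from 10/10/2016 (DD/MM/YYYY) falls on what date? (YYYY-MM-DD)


Start: 2016-10-10
Weeks to add: 19
Convert to days: 19 x 7 = 133 days
Add 133 days to 2016-10-10
Result: 2017-02-20

2017-02-20


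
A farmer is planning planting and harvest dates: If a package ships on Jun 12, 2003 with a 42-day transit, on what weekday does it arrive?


Start: 2003-06-12 (Thursday)
Step 1 - find target date: add 42 days
  2003-06-12 + 42 days = 2003-07-24
Step 2 - day of week:
  42 mod 7 = 0
  Thursday + 0 days -> Thursday
Result: Thursday (2003-07-24)

Thursday


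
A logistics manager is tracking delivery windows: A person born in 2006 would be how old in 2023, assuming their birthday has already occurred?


Birth year: 2006
Current year: 2023
Age = current year - birth year
Age = 2023 - 2006 = 17

17


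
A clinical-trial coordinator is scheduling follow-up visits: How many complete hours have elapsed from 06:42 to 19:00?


Start: 06:42
End: 19:00
Hour difference: 19 - 6 = 13 hours
Minute difference: 0 - 42 = -42 minutes
Total minutes: 738
Complete hours: 738 / 60 = 12 (remainder 18)

12


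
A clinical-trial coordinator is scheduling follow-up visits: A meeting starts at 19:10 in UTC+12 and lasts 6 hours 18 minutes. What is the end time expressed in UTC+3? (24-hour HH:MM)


Start: 19:10 in UTC+12
Step 1 - add duration:
  minutes: 10 + 18 = 28
  hours: 19 + 6 + 0 = 25
  end in UTC+12: 01:28
Step 2 - convert UTC+12 -> UTC+3:
  offset difference: 3 - (12) = -9 hours
  1 + (-9) = -8 -> mod 24 = 16
Result: 16:28 in UTC+3

16:28


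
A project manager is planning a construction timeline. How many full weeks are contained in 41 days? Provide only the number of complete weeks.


Total days: 41
Days per week: 7
Division: 41 / 7 = 5 remainder 6
Complete weeks: 5
Remaining days: 6

5


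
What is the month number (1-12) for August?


Calendar month order:
7. July
8. August <--
9. September
August is month number 8

8


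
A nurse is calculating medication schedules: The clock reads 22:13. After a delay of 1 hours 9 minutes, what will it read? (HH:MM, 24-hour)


Start time: 22:13
Adding: 1 hours 9 minutes
Minutes: 13 + 9 = 22
Hours: 22 + 1 + 0 = 23
Result: 23:22

23:22


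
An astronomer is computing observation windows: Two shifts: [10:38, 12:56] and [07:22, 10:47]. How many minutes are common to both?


Interval A: [638, 776] minutes from midnight
Interval B: [442, 647] minutes from midnight
Overlap start = max(638, 442) = 638
Overlap end = min(776, 647) = 647
Overlap = 647 - 638 = 9 minutes

9


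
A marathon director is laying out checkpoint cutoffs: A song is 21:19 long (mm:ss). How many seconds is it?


Minutes: 21
Extra seconds: 19
Seconds per minute: 60
Minutes to seconds: 21 x 60 = 1260
Total: 1260 + 19 = 1279

1279


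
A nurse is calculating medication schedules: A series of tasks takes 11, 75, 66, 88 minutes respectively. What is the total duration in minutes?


Durations: 11, 75, 66, 88
Running sum: 11
+ 75 = 86
+ 66 = 152
+ 88 = 240
Total duration: 240 minutes
That is 4 hours and 0 minutes

240


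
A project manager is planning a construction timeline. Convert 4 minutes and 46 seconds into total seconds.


Minutes: 4
Seconds: 46
Convert minutes to seconds: 4 x 60 = 240
Add remaining seconds: 240 + 46 = 286

286


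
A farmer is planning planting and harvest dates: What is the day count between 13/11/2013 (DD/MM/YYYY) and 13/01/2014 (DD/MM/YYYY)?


Start date: 2013-11-13
End date: 2014-01-13
Nov 2013: +18 days
Dec 2013: +31 days
Jan 2014: +12 days
Total: 61 days

61


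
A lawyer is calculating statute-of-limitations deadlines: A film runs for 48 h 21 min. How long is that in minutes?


Hours: 48
Minutes: 21
Convert hours to minutes: 48 x 60 = 2880
Add remaining minutes: 2880 + 21 = 2901

2901


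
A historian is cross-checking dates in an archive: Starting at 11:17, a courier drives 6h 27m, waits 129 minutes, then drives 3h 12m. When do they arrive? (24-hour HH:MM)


Depart: 11:17
Leg 1: +387 min -> 17:44
Layover: +129 min -> 19:53
Leg 2: +192 min -> 23:05
Total travel: 708 minutes = 11h 48m
Arrival: 23:05

23:05


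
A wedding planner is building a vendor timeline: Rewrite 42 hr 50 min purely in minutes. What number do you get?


Hours: 42
Extra minutes: 50
Minutes per hour: 60
Hours to minutes: 42 x 60 = 2520
Total: 2520 + 50 = 2570

2570


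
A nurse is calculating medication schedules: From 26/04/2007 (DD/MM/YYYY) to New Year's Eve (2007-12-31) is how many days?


Start: April 26, 2007
End: December 31, 2007
Days left in April: 4
May: 31
June: 30
July: 31
August: 31
... plus remaining months
Sum of remaining months: 245
Total: 4 + 245 = 249

249


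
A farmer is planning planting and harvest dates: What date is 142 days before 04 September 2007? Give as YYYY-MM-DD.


Start: 2007-09-04
Subtracting 142 days
Days already passed in September: 4
After going back through September: 138 more days to subtract
August 2007: 31 days, 107 remaining
July 2007: 31 days, 76 remaining
June 2007: 30 days, 46 remaining
May 2007: 31 days, 15 remaining
Result: 2007-04-15

2007-04-15


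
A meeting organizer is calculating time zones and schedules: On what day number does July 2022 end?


Month: July
Year: 2022
July is a 31-day month
Total: 31 days

31


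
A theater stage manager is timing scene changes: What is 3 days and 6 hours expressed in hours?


Days: 3
Extra hours: 6
Hours per day: 24
Days to hours: 3 x 24 = 72
Total: 72 + 6 = 78

78


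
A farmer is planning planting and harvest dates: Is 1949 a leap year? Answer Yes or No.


Year: 1949
Divisible by 4? 1949 / 4 = 487.25 -> No
Not divisible by 4, so NOT a leap year

No


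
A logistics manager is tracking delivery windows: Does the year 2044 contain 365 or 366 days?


Year: 2044
Check leap year rules:
Divisible by 4? Yes
Divisible by 100? No
2044 is a leap year
Days: 366

366


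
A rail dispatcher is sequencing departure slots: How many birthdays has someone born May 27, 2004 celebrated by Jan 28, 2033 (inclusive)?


Birth: 2004-05-27
Reference: 2033-01-28
Year difference: 2033 - 2004 = 29
Has birthday (05-27) occurred by 01-28? No
Birthday not yet reached this year -> subtract 1
Age in full years: 28

28
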